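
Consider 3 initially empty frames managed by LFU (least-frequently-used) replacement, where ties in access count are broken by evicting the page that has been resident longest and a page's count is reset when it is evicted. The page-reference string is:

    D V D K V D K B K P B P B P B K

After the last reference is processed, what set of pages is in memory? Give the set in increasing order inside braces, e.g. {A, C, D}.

{B, D, K}

D → miss, frames (D)
V → miss, frames (D V)
D → hit
K → miss, frames (D V K)
V → hit
D → hit
K → hit
B → miss, evict V, frames (D K B)
K → hit
P → miss, evict B, frames (D K P)
B → miss, evict P, frames (D K B)
P → miss, evict B, frames (D K P)
B → miss, evict P, frames (D K B)
P → miss, evict B, frames (D K P)
B → miss, evict P, frames (D K B)
K → hit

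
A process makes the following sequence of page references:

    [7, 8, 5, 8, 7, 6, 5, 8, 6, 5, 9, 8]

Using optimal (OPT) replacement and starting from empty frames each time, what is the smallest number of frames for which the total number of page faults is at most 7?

3

f=1: 12 faults
f=2: 8 faults
f=3: 5 faults
f=4: 5 faults
f=5: 5 faults
Smallest f with faults ≤ 7 is 3.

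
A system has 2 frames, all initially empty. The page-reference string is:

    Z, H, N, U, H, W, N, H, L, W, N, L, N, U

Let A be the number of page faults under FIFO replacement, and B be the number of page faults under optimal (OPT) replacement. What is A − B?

Under FIFO: F F F F F F F F F F F F . F → 13 faults.
Under OPT: F F F F . F F . F F . F . F → 10 faults.
A − B = 13 − 10 = 3.

3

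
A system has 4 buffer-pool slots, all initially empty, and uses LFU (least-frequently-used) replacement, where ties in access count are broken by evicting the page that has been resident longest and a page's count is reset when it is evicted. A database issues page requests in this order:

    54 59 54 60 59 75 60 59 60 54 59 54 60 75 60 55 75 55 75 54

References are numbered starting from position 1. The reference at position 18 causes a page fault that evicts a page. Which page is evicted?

pos 1: 54 -> fault, frames (54)
pos 2: 59 -> fault, frames (54 59)
pos 3: 54 -> hit
pos 4: 60 -> fault, frames (54 59 60)
pos 5: 59 -> hit
pos 6: 75 -> fault, frames (54 59 60 75)
pos 7: 60 -> hit
pos 8: 59 -> hit
pos 9: 60 -> hit
pos 10: 54 -> hit
pos 11: 59 -> hit
pos 12: 54 -> hit
pos 13: 60 -> hit
pos 14: 75 -> hit
pos 15: 60 -> hit
pos 16: 55 -> fault, evict 75, frames (54 59 60 55)
pos 17: 75 -> fault, evict 55, frames (54 59 60 75)
pos 18: 55 -> fault, evict 75, frames (54 59 60 55)
At position 18, page 75 is evicted.

75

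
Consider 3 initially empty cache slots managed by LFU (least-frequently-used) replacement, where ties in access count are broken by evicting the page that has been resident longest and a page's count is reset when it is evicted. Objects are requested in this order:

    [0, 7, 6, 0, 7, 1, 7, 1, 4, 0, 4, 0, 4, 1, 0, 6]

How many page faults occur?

0 → miss, frames (0)
7 → miss, frames (0 7)
6 → miss, frames (0 7 6)
0 → hit
7 → hit
1 → miss, evict 6, frames (0 7 1)
7 → hit
1 → hit
4 → miss, evict 0, frames (7 1 4)
0 → miss, evict 4, frames (7 1 0)
4 → miss, evict 0, frames (7 1 4)
0 → miss, evict 4, frames (7 1 0)
4 → miss, evict 0, frames (7 1 4)
1 → hit
0 → miss, evict 4, frames (7 1 0)
6 → miss, evict 0, frames (7 1 6)
Page faults: 11.

11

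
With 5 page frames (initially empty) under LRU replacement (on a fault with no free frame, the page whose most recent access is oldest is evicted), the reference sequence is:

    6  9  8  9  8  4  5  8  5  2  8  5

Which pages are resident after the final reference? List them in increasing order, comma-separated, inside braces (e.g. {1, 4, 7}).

6 -> fault, frames (6)
9 -> fault, frames (6 9)
8 -> fault, frames (6 9 8)
9 -> hit
8 -> hit
4 -> fault, frames (6 9 8 4)
5 -> fault, frames (6 9 8 4 5)
8 -> hit
5 -> hit
2 -> fault, evict 6, frames (9 4 8 5 2)
8 -> hit
5 -> hit

{2, 4, 5, 8, 9}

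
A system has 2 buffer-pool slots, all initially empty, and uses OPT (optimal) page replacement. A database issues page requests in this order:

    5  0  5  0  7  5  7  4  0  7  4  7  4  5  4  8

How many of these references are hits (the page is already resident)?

8

5 → fault, frames [5]
0 → fault, frames [5, 0]
5 → hit
0 → hit
7 → fault, evict 0, frames [5, 7]
5 → hit
7 → hit
4 → fault, evict 5, frames [7, 4]
0 → fault, evict 4, frames [7, 0]
7 → hit
4 → fault, evict 0, frames [7, 4]
7 → hit
4 → hit
5 → fault, evict 7, frames [4, 5]
4 → hit
8 → fault, evict 5, frames [4, 8]
Hits: 8.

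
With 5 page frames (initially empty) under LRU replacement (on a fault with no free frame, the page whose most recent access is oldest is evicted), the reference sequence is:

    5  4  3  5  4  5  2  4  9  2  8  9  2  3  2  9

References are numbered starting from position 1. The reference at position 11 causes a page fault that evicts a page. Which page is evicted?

pos 1: 5: miss, frames [5]
pos 2: 4: miss, frames [5, 4]
pos 3: 3: miss, frames [5, 4, 3]
pos 4: 5: hit
pos 5: 4: hit
pos 6: 5: hit
pos 7: 2: miss, frames [3, 4, 5, 2]
pos 8: 4: hit
pos 9: 9: miss, frames [3, 5, 2, 4, 9]
pos 10: 2: hit
pos 11: 8: miss, evict 3, frames [5, 4, 9, 2, 8]
At position 11, page 3 is evicted.

3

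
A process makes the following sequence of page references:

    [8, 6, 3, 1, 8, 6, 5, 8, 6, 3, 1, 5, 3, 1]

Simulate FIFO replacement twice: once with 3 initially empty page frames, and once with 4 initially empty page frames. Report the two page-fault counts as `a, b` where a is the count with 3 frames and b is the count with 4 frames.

9, 10

3 frames: F F F F F F F . . F F . . . → 9 faults.
4 frames: F F F F . . F F F F F F . . → 10 faults.
10 > 9: adding a frame increased faults — Belady's anomaly.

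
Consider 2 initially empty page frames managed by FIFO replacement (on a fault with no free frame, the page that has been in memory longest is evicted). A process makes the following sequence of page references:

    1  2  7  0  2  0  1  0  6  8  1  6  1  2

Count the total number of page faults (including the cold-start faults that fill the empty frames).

12

1: fault, frames {1}
2: fault, frames {1,2}
7: fault, evict 1, frames {2,7}
0: fault, evict 2, frames {7,0}
2: fault, evict 7, frames {0,2}
0: hit
1: fault, evict 0, frames {2,1}
0: fault, evict 2, frames {1,0}
6: fault, evict 1, frames {0,6}
8: fault, evict 0, frames {6,8}
1: fault, evict 6, frames {8,1}
6: fault, evict 8, frames {1,6}
1: hit
2: fault, evict 1, frames {6,2}
Page faults: 12.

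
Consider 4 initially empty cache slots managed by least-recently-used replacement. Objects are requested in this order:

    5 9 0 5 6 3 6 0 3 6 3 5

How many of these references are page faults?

5 → miss, frames {5}
9 → miss, frames {5,9}
0 → miss, frames {5,9,0}
5 → hit
6 → miss, frames {9,0,5,6}
3 → miss, evict 9, frames {0,5,6,3}
6 → hit
0 → hit
3 → hit
6 → hit
3 → hit
5 → hit
Page faults: 5.

5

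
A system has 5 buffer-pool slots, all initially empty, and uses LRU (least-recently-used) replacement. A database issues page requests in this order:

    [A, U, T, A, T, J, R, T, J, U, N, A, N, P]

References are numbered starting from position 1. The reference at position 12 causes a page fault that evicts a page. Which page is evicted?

R

pos 1: A → fault, frames (A)
pos 2: U → fault, frames (A U)
pos 3: T → fault, frames (A U T)
pos 4: A → hit
pos 5: T → hit
pos 6: J → fault, frames (U A T J)
pos 7: R → fault, frames (U A T J R)
pos 8: T → hit
pos 9: J → hit
pos 10: U → hit
pos 11: N → fault, evict A, frames (R T J U N)
pos 12: A → fault, evict R, frames (T J U N A)
At position 12, page R is evicted.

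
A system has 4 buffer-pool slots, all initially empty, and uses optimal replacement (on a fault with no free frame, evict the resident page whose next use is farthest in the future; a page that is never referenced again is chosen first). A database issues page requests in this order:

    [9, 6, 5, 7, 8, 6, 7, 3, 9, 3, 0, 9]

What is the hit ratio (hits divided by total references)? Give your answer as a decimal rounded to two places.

9: miss, frames [9]
6: miss, frames [9, 6]
5: miss, frames [9, 6, 5]
7: miss, frames [9, 6, 5, 7]
8: miss, evict 5, frames [9, 6, 7, 8]
6: hit
7: hit
3: miss, evict 8, frames [9, 6, 7, 3]
9: hit
3: hit
0: miss, evict 3, frames [9, 6, 7, 0]
9: hit
Hits: 5 of 12 references → 5/12 = 0.4167.

0.42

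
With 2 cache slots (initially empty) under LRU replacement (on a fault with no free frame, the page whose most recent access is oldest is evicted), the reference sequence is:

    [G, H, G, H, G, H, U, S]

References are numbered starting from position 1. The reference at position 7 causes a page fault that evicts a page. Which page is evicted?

G

pos 1: G → miss, frames (G)
pos 2: H → miss, frames (G H)
pos 3: G → hit
pos 4: H → hit
pos 5: G → hit
pos 6: H → hit
pos 7: U → miss, evict G, frames (H U)
At position 7, page G is evicted.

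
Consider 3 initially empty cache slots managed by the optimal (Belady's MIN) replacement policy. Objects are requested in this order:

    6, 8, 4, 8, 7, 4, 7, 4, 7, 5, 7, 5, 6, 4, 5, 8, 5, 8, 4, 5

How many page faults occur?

6: fault, frames (6)
8: fault, frames (6 8)
4: fault, frames (6 8 4)
8: hit
7: fault, evict 8, frames (6 4 7)
4: hit
7: hit
4: hit
7: hit
5: fault, evict 4, frames (6 7 5)
7: hit
5: hit
6: hit
4: fault, evict 7, frames (6 5 4)
5: hit
8: fault, evict 6, frames (5 4 8)
5: hit
8: hit
4: hit
5: hit
Page faults: 7.

7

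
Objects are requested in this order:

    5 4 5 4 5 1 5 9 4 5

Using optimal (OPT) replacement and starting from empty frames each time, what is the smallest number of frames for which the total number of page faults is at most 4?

f=1: 10 faults
f=2: 5 faults
f=3: 4 faults
f=4: 4 faults
Smallest f with faults ≤ 4 is 3.

3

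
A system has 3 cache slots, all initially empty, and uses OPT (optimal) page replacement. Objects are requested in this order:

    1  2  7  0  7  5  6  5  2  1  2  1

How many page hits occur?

5

1: fault, frames [1]
2: fault, frames [1, 2]
7: fault, frames [1, 2, 7]
0: fault, evict 1, frames [2, 7, 0]
7: hit
5: fault, evict 0, frames [2, 7, 5]
6: fault, evict 7, frames [2, 5, 6]
5: hit
2: hit
1: fault, evict 6, frames [2, 5, 1]
2: hit
1: hit
Hits: 5.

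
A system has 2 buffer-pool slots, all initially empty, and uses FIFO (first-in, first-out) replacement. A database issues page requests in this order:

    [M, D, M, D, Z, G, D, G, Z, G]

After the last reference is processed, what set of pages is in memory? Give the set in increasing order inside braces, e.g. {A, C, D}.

M → fault, frames {M}
D → fault, frames {M,D}
M → hit
D → hit
Z → fault, evict M, frames {D,Z}
G → fault, evict D, frames {Z,G}
D → fault, evict Z, frames {G,D}
G → hit
Z → fault, evict G, frames {D,Z}
G → fault, evict D, frames {Z,G}

{G, Z}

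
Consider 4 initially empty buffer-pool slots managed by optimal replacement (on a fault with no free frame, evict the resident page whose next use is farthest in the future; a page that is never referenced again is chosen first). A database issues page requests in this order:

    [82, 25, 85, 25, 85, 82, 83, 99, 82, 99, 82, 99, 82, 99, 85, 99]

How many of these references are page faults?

82: fault, frames (82)
25: fault, frames (82 25)
85: fault, frames (82 25 85)
25: hit
85: hit
82: hit
83: fault, frames (82 25 85 83)
99: fault, evict 83, frames (82 25 85 99)
82: hit
99: hit
82: hit
99: hit
82: hit
99: hit
85: hit
99: hit
Page faults: 5.

5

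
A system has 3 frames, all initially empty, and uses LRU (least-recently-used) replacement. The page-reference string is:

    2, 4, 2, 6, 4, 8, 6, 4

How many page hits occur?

2 → fault, frames [2]
4 → fault, frames [2, 4]
2 → hit
6 → fault, frames [4, 2, 6]
4 → hit
8 → fault, evict 2, frames [6, 4, 8]
6 → hit
4 → hit
Hits: 4.

4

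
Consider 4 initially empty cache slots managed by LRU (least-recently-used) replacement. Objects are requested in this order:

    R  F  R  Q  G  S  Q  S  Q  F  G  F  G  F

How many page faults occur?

R: miss, frames [R]
F: miss, frames [R, F]
R: hit
Q: miss, frames [F, R, Q]
G: miss, frames [F, R, Q, G]
S: miss, evict F, frames [R, Q, G, S]
Q: hit
S: hit
Q: hit
F: miss, evict R, frames [G, S, Q, F]
G: hit
F: hit
G: hit
F: hit
Page faults: 6.

6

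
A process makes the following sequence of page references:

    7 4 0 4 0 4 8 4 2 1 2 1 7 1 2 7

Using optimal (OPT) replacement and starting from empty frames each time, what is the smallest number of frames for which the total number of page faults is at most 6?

3

f=1: 16 faults
f=2: 8 faults
f=3: 6 faults
f=4: 6 faults
f=5: 6 faults
f=6: 6 faults
Smallest f with faults ≤ 6 is 3.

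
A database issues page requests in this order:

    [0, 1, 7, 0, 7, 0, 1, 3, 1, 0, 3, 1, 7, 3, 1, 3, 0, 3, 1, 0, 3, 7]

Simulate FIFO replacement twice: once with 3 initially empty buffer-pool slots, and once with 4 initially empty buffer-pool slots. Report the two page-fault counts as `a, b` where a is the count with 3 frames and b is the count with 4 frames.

3 frames: F F F . . . . F . F . F F F . . F . F . . F → 11 faults.
4 frames: F F F . . . . F . . . . . . . . . . . . . . → 4 faults.
4 < 11: adding a frame reduced faults, as is typical.

11, 4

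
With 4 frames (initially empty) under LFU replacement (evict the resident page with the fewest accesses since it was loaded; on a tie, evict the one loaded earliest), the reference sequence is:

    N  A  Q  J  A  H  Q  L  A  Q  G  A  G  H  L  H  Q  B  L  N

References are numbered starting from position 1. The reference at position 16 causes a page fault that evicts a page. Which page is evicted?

L

pos 1: N -> miss, frames [N]
pos 2: A -> miss, frames [N, A]
pos 3: Q -> miss, frames [N, A, Q]
pos 4: J -> miss, frames [N, A, Q, J]
pos 5: A -> hit
pos 6: H -> miss, evict N, frames [A, Q, J, H]
pos 7: Q -> hit
pos 8: L -> miss, evict J, frames [A, Q, H, L]
pos 9: A -> hit
pos 10: Q -> hit
pos 11: G -> miss, evict H, frames [A, Q, L, G]
pos 12: A -> hit
pos 13: G -> hit
pos 14: H -> miss, evict L, frames [A, Q, G, H]
pos 15: L -> miss, evict H, frames [A, Q, G, L]
pos 16: H -> miss, evict L, frames [A, Q, G, H]
At position 16, page L is evicted.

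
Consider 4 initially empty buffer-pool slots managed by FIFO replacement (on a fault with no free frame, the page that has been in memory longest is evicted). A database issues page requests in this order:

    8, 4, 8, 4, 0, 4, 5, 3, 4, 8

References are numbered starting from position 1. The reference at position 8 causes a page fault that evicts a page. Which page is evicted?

8

pos 1: 8 -> miss, frames {8}
pos 2: 4 -> miss, frames {8,4}
pos 3: 8 -> hit
pos 4: 4 -> hit
pos 5: 0 -> miss, frames {8,4,0}
pos 6: 4 -> hit
pos 7: 5 -> miss, frames {8,4,0,5}
pos 8: 3 -> miss, evict 8, frames {4,0,5,3}
At position 8, page 8 is evicted.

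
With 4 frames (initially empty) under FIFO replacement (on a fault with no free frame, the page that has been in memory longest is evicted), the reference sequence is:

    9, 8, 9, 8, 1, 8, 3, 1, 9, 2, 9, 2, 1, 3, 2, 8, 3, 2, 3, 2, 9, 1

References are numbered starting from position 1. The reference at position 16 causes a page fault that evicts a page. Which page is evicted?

pos 1: 9: fault, frames {9}
pos 2: 8: fault, frames {9,8}
pos 3: 9: hit
pos 4: 8: hit
pos 5: 1: fault, frames {9,8,1}
pos 6: 8: hit
pos 7: 3: fault, frames {9,8,1,3}
pos 8: 1: hit
pos 9: 9: hit
pos 10: 2: fault, evict 9, frames {8,1,3,2}
pos 11: 9: fault, evict 8, frames {1,3,2,9}
pos 12: 2: hit
pos 13: 1: hit
pos 14: 3: hit
pos 15: 2: hit
pos 16: 8: fault, evict 1, frames {3,2,9,8}
At position 16, page 1 is evicted.

1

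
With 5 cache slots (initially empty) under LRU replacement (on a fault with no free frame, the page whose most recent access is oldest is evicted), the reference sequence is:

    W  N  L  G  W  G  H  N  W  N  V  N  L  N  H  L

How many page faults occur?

7

W -> fault, frames {W}
N -> fault, frames {W,N}
L -> fault, frames {W,N,L}
G -> fault, frames {W,N,L,G}
W -> hit
G -> hit
H -> fault, frames {N,L,W,G,H}
N -> hit
W -> hit
N -> hit
V -> fault, evict L, frames {G,H,W,N,V}
N -> hit
L -> fault, evict G, frames {H,W,V,N,L}
N -> hit
H -> hit
L -> hit
Page faults: 7.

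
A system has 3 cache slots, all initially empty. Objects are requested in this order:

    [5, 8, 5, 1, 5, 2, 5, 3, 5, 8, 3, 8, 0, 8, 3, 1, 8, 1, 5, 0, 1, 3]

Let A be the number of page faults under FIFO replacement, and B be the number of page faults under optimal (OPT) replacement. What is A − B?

Under FIFO: F F . F . F F F . F . . F . . F . . F . . F → 11 faults.
Under OPT: F F . F . F . F . . . . F . . F . . F . . F → 9 faults.
A − B = 11 − 9 = 2.

2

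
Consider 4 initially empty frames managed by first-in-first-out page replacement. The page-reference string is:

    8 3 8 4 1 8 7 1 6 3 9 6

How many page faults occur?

8

8: miss, frames (8)
3: miss, frames (8 3)
8: hit
4: miss, frames (8 3 4)
1: miss, frames (8 3 4 1)
8: hit
7: miss, evict 8, frames (3 4 1 7)
1: hit
6: miss, evict 3, frames (4 1 7 6)
3: miss, evict 4, frames (1 7 6 3)
9: miss, evict 1, frames (7 6 3 9)
6: hit
Page faults: 8.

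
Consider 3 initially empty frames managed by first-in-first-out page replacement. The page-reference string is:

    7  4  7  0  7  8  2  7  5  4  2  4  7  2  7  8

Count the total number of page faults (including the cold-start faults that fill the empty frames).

7 → miss, frames [7]
4 → miss, frames [7, 4]
7 → hit
0 → miss, frames [7, 4, 0]
7 → hit
8 → miss, evict 7, frames [4, 0, 8]
2 → miss, evict 4, frames [0, 8, 2]
7 → miss, evict 0, frames [8, 2, 7]
5 → miss, evict 8, frames [2, 7, 5]
4 → miss, evict 2, frames [7, 5, 4]
2 → miss, evict 7, frames [5, 4, 2]
4 → hit
7 → miss, evict 5, frames [4, 2, 7]
2 → hit
7 → hit
8 → miss, evict 4, frames [2, 7, 8]
Page faults: 11.

11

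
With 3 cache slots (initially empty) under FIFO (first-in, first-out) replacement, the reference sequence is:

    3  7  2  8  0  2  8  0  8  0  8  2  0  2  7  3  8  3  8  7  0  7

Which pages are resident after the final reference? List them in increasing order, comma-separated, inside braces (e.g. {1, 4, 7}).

{0, 7, 8}

3 -> miss, frames {3}
7 -> miss, frames {3,7}
2 -> miss, frames {3,7,2}
8 -> miss, evict 3, frames {7,2,8}
0 -> miss, evict 7, frames {2,8,0}
2 -> hit
8 -> hit
0 -> hit
8 -> hit
0 -> hit
8 -> hit
2 -> hit
0 -> hit
2 -> hit
7 -> miss, evict 2, frames {8,0,7}
3 -> miss, evict 8, frames {0,7,3}
8 -> miss, evict 0, frames {7,3,8}
3 -> hit
8 -> hit
7 -> hit
0 -> miss, evict 7, frames {3,8,0}
7 -> miss, evict 3, frames {8,0,7}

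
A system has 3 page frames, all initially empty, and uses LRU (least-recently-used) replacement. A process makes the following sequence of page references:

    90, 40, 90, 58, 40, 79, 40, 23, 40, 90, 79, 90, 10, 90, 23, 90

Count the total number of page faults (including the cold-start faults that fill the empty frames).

9

90 → miss, frames {90}
40 → miss, frames {90,40}
90 → hit
58 → miss, frames {40,90,58}
40 → hit
79 → miss, evict 90, frames {58,40,79}
40 → hit
23 → miss, evict 58, frames {79,40,23}
40 → hit
90 → miss, evict 79, frames {23,40,90}
79 → miss, evict 23, frames {40,90,79}
90 → hit
10 → miss, evict 40, frames {79,90,10}
90 → hit
23 → miss, evict 79, frames {10,90,23}
90 → hit
Page faults: 9.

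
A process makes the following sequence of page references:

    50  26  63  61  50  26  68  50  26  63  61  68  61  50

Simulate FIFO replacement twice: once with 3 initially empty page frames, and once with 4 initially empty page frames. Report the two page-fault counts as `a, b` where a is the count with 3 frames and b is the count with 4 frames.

3 frames: F F F F F F F . . F F . . F → 10 faults.
4 frames: F F F F . . F F F F F F . F → 11 faults.
11 > 10: adding a frame increased faults — Belady's anomaly.

10, 11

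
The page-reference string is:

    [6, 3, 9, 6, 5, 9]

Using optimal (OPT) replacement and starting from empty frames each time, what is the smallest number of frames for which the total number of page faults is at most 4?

2

f=1: 6 faults
f=2: 4 faults
f=3: 4 faults
f=4: 4 faults
Smallest f with faults ≤ 4 is 2.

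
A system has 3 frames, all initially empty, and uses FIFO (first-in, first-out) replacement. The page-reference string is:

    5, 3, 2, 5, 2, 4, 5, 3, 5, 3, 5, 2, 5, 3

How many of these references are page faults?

5 -> miss, frames (5)
3 -> miss, frames (5 3)
2 -> miss, frames (5 3 2)
5 -> hit
2 -> hit
4 -> miss, evict 5, frames (3 2 4)
5 -> miss, evict 3, frames (2 4 5)
3 -> miss, evict 2, frames (4 5 3)
5 -> hit
3 -> hit
5 -> hit
2 -> miss, evict 4, frames (5 3 2)
5 -> hit
3 -> hit
Page faults: 7.

7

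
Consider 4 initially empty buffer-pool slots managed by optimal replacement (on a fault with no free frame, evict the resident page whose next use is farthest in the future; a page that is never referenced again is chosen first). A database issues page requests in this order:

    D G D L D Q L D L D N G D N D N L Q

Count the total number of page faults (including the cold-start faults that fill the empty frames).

D → miss, frames [D]
G → miss, frames [D, G]
D → hit
L → miss, frames [D, G, L]
D → hit
Q → miss, frames [D, G, L, Q]
L → hit
D → hit
L → hit
D → hit
N → miss, evict Q, frames [D, G, L, N]
G → hit
D → hit
N → hit
D → hit
N → hit
L → hit
Q → miss, evict N, frames [D, G, L, Q]
Page faults: 6.

6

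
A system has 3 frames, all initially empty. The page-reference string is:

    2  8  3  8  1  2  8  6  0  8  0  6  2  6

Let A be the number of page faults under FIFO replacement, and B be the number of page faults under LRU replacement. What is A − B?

Under FIFO: F F F . F F F F F . . . F . → 9 faults.
Under LRU: F F F . F F . F F . . . F . → 8 faults.
A − B = 9 − 8 = 1.

1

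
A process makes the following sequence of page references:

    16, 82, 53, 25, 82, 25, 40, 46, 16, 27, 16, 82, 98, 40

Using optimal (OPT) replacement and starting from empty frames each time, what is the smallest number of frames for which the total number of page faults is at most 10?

f=1: 14 faults
f=2: 11 faults
f=3: 9 faults
f=4: 8 faults
f=5: 8 faults
f=6: 8 faults
f=7: 8 faults
f=8: 8 faults
Smallest f with faults ≤ 10 is 3.

3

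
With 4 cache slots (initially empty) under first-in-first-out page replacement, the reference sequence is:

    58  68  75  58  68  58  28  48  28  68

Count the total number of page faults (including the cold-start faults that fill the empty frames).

58: fault, frames {58}
68: fault, frames {58,68}
75: fault, frames {58,68,75}
58: hit
68: hit
58: hit
28: fault, frames {58,68,75,28}
48: fault, evict 58, frames {68,75,28,48}
28: hit
68: hit
Page faults: 5.

5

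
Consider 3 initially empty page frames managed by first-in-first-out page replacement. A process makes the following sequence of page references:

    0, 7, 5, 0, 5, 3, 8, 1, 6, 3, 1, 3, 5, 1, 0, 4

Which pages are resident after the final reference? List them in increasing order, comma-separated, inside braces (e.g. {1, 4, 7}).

0: miss, frames (0)
7: miss, frames (0 7)
5: miss, frames (0 7 5)
0: hit
5: hit
3: miss, evict 0, frames (7 5 3)
8: miss, evict 7, frames (5 3 8)
1: miss, evict 5, frames (3 8 1)
6: miss, evict 3, frames (8 1 6)
3: miss, evict 8, frames (1 6 3)
1: hit
3: hit
5: miss, evict 1, frames (6 3 5)
1: miss, evict 6, frames (3 5 1)
0: miss, evict 3, frames (5 1 0)
4: miss, evict 5, frames (1 0 4)

{0, 1, 4}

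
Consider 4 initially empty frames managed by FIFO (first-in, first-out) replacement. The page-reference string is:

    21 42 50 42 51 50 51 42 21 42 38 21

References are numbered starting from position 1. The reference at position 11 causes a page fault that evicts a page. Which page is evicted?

pos 1: 21 → miss, frames {21}
pos 2: 42 → miss, frames {21,42}
pos 3: 50 → miss, frames {21,42,50}
pos 4: 42 → hit
pos 5: 51 → miss, frames {21,42,50,51}
pos 6: 50 → hit
pos 7: 51 → hit
pos 8: 42 → hit
pos 9: 21 → hit
pos 10: 42 → hit
pos 11: 38 → miss, evict 21, frames {42,50,51,38}
At position 11, page 21 is evicted.

21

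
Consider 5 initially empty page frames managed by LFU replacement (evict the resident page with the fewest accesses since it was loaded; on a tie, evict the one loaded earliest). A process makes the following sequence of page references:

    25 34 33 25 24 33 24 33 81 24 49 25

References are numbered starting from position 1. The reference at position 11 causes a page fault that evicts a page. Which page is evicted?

34

pos 1: 25 → miss, frames [25]
pos 2: 34 → miss, frames [25, 34]
pos 3: 33 → miss, frames [25, 34, 33]
pos 4: 25 → hit
pos 5: 24 → miss, frames [25, 34, 33, 24]
pos 6: 33 → hit
pos 7: 24 → hit
pos 8: 33 → hit
pos 9: 81 → miss, frames [25, 34, 33, 24, 81]
pos 10: 24 → hit
pos 11: 49 → miss, evict 34, frames [25, 33, 24, 81, 49]
At position 11, page 34 is evicted.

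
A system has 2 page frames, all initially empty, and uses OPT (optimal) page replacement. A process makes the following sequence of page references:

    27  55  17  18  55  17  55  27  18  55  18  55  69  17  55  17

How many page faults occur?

27 -> miss, frames {27}
55 -> miss, frames {27,55}
17 -> miss, evict 27, frames {55,17}
18 -> miss, evict 17, frames {55,18}
55 -> hit
17 -> miss, evict 18, frames {55,17}
55 -> hit
27 -> miss, evict 17, frames {55,27}
18 -> miss, evict 27, frames {55,18}
55 -> hit
18 -> hit
55 -> hit
69 -> miss, evict 18, frames {55,69}
17 -> miss, evict 69, frames {55,17}
55 -> hit
17 -> hit
Page faults: 9.

9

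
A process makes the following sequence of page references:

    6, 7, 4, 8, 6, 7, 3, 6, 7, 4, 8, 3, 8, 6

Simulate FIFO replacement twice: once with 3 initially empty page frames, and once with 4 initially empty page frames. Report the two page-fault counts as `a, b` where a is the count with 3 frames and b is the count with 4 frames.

3 frames: F F F F F F F . . F F . . F → 10 faults.
4 frames: F F F F . . F F F F F F . F → 11 faults.
11 > 10: adding a frame increased faults — Belady's anomaly.

10, 11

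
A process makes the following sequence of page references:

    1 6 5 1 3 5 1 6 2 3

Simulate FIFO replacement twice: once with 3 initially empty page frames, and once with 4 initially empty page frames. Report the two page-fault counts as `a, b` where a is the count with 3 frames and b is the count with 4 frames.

3 frames: F F F . F . F F F F → 8 faults.
4 frames: F F F . F . . . F . → 5 faults.
5 < 8: adding a frame reduced faults, as is typical.

8, 5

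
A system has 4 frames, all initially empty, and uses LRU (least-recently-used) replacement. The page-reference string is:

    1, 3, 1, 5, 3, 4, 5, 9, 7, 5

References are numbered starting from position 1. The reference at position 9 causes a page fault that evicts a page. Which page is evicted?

pos 1: 1 -> fault, frames [1]
pos 2: 3 -> fault, frames [1, 3]
pos 3: 1 -> hit
pos 4: 5 -> fault, frames [3, 1, 5]
pos 5: 3 -> hit
pos 6: 4 -> fault, frames [1, 5, 3, 4]
pos 7: 5 -> hit
pos 8: 9 -> fault, evict 1, frames [3, 4, 5, 9]
pos 9: 7 -> fault, evict 3, frames [4, 5, 9, 7]
At position 9, page 3 is evicted.

3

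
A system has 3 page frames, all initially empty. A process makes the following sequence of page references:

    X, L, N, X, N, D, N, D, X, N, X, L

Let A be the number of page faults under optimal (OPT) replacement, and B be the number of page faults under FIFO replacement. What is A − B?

Under OPT: F F F . . F . . . . . F → 5 faults.
Under FIFO: F F F . . F . . F . . F → 6 faults.
A − B = 5 − 6 = -1.

-1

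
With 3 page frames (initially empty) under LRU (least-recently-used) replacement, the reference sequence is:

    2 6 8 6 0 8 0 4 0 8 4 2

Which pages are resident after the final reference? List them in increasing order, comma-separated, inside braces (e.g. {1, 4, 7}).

2 -> miss, frames (2)
6 -> miss, frames (2 6)
8 -> miss, frames (2 6 8)
6 -> hit
0 -> miss, evict 2, frames (8 6 0)
8 -> hit
0 -> hit
4 -> miss, evict 6, frames (8 0 4)
0 -> hit
8 -> hit
4 -> hit
2 -> miss, evict 0, frames (8 4 2)

{2, 4, 8}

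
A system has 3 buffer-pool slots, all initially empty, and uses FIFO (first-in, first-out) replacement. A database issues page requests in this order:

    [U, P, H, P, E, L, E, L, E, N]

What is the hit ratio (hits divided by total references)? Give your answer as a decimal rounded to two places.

U → fault, frames {U}
P → fault, frames {U,P}
H → fault, frames {U,P,H}
P → hit
E → fault, evict U, frames {P,H,E}
L → fault, evict P, frames {H,E,L}
E → hit
L → hit
E → hit
N → fault, evict H, frames {E,L,N}
Hits: 4 of 10 references → 4/10 = 0.4000.

0.40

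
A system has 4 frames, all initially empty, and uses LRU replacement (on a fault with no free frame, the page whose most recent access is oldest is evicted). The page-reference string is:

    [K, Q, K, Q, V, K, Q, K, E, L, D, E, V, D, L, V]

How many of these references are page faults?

K: fault, frames (K)
Q: fault, frames (K Q)
K: hit
Q: hit
V: fault, frames (K Q V)
K: hit
Q: hit
K: hit
E: fault, frames (V Q K E)
L: fault, evict V, frames (Q K E L)
D: fault, evict Q, frames (K E L D)
E: hit
V: fault, evict K, frames (L D E V)
D: hit
L: hit
V: hit
Page faults: 7.

7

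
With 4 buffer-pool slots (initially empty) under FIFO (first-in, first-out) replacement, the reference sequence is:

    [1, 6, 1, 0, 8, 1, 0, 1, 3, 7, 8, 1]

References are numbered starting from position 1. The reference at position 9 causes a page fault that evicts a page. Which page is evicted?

1

pos 1: 1: miss, frames [1]
pos 2: 6: miss, frames [1, 6]
pos 3: 1: hit
pos 4: 0: miss, frames [1, 6, 0]
pos 5: 8: miss, frames [1, 6, 0, 8]
pos 6: 1: hit
pos 7: 0: hit
pos 8: 1: hit
pos 9: 3: miss, evict 1, frames [6, 0, 8, 3]
At position 9, page 1 is evicted.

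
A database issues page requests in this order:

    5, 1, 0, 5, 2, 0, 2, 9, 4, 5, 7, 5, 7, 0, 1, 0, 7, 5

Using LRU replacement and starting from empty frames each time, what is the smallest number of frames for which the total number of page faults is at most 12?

3

f=1: 18 faults
f=2: 14 faults
f=3: 11 faults
f=4: 10 faults
f=5: 9 faults
f=6: 8 faults
f=7: 7 faults
Smallest f with faults ≤ 12 is 3.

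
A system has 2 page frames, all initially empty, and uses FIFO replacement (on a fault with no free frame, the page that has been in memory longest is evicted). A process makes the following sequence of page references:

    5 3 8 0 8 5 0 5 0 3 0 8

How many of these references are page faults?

8

5 → miss, frames (5)
3 → miss, frames (5 3)
8 → miss, evict 5, frames (3 8)
0 → miss, evict 3, frames (8 0)
8 → hit
5 → miss, evict 8, frames (0 5)
0 → hit
5 → hit
0 → hit
3 → miss, evict 0, frames (5 3)
0 → miss, evict 5, frames (3 0)
8 → miss, evict 3, frames (0 8)
Page faults: 8.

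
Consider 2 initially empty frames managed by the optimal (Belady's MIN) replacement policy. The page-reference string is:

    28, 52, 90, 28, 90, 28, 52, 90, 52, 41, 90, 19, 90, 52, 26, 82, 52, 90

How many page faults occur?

10

28 -> fault, frames [28]
52 -> fault, frames [28, 52]
90 -> fault, evict 52, frames [28, 90]
28 -> hit
90 -> hit
28 -> hit
52 -> fault, evict 28, frames [90, 52]
90 -> hit
52 -> hit
41 -> fault, evict 52, frames [90, 41]
90 -> hit
19 -> fault, evict 41, frames [90, 19]
90 -> hit
52 -> fault, evict 19, frames [90, 52]
26 -> fault, evict 90, frames [52, 26]
82 -> fault, evict 26, frames [52, 82]
52 -> hit
90 -> fault, evict 82, frames [52, 90]
Page faults: 10.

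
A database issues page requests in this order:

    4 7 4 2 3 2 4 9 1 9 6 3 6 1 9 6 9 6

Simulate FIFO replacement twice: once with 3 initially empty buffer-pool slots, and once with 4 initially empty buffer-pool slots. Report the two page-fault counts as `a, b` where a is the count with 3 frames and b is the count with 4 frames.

3 frames: F F . F F . F F F . F F . . F . . . → 10 faults.
4 frames: F F . F F . . F F . F . . . . . . . → 7 faults.
7 < 10: adding a frame reduced faults, as is typical.

10, 7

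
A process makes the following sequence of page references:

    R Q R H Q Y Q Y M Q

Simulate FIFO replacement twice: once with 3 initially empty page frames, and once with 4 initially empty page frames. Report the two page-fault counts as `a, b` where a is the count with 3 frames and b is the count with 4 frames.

3 frames: F F . F . F . . F F → 6 faults.
4 frames: F F . F . F . . F . → 5 faults.
5 < 6: adding a frame reduced faults, as is typical.

6, 5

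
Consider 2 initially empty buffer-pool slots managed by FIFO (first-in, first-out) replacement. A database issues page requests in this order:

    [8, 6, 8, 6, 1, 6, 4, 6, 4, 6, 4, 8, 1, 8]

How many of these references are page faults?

8 -> miss, frames {8}
6 -> miss, frames {8,6}
8 -> hit
6 -> hit
1 -> miss, evict 8, frames {6,1}
6 -> hit
4 -> miss, evict 6, frames {1,4}
6 -> miss, evict 1, frames {4,6}
4 -> hit
6 -> hit
4 -> hit
8 -> miss, evict 4, frames {6,8}
1 -> miss, evict 6, frames {8,1}
8 -> hit
Page faults: 7.

7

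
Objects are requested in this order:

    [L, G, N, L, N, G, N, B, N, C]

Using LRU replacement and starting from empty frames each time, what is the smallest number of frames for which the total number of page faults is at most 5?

3

f=1: 10 faults
f=2: 7 faults
f=3: 5 faults
f=4: 5 faults
f=5: 5 faults
Smallest f with faults ≤ 5 is 3.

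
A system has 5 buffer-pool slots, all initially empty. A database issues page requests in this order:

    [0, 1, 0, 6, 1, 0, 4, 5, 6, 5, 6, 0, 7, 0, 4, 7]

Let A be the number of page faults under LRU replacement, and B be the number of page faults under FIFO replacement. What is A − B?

-1

Under LRU: F F . F . . F F . . . . F . . . → 6 faults.
Under FIFO: F F . F . . F F . . . . F F . . → 7 faults.
A − B = 6 − 7 = -1.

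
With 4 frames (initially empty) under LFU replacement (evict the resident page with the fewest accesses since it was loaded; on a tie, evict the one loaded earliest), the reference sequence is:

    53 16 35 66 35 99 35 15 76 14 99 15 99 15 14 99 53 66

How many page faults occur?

53 -> fault, frames {53}
16 -> fault, frames {53,16}
35 -> fault, frames {53,16,35}
66 -> fault, frames {53,16,35,66}
35 -> hit
99 -> fault, evict 53, frames {16,35,66,99}
35 -> hit
15 -> fault, evict 16, frames {35,66,99,15}
76 -> fault, evict 66, frames {35,99,15,76}
14 -> fault, evict 99, frames {35,15,76,14}
99 -> fault, evict 15, frames {35,76,14,99}
15 -> fault, evict 76, frames {35,14,99,15}
99 -> hit
15 -> hit
14 -> hit
99 -> hit
53 -> fault, evict 14, frames {35,99,15,53}
66 -> fault, evict 53, frames {35,99,15,66}
Page faults: 12.

12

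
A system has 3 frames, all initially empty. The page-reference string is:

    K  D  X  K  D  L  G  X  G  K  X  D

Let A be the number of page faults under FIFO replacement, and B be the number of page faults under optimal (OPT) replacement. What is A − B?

2

Under FIFO: F F F . . F F . . F F F → 8 faults.
Under OPT: F F F . . F F . . . . F → 6 faults.
A − B = 8 − 6 = 2.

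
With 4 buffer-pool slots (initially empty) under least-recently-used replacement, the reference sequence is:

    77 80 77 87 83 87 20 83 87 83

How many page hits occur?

5

77 → fault, frames (77)
80 → fault, frames (77 80)
77 → hit
87 → fault, frames (80 77 87)
83 → fault, frames (80 77 87 83)
87 → hit
20 → fault, evict 80, frames (77 83 87 20)
83 → hit
87 → hit
83 → hit
Hits: 5.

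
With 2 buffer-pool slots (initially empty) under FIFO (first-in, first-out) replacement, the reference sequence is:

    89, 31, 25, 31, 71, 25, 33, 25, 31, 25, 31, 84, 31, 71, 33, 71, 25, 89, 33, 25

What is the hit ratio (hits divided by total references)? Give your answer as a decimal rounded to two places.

89 → miss, frames (89)
31 → miss, frames (89 31)
25 → miss, evict 89, frames (31 25)
31 → hit
71 → miss, evict 31, frames (25 71)
25 → hit
33 → miss, evict 25, frames (71 33)
25 → miss, evict 71, frames (33 25)
31 → miss, evict 33, frames (25 31)
25 → hit
31 → hit
84 → miss, evict 25, frames (31 84)
31 → hit
71 → miss, evict 31, frames (84 71)
33 → miss, evict 84, frames (71 33)
71 → hit
25 → miss, evict 71, frames (33 25)
89 → miss, evict 33, frames (25 89)
33 → miss, evict 25, frames (89 33)
25 → miss, evict 89, frames (33 25)
Hits: 6 of 20 references → 6/20 = 0.3000.

0.30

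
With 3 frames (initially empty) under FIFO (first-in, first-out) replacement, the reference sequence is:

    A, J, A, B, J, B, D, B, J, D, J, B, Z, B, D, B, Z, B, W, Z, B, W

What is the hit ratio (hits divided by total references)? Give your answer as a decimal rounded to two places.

A → miss, frames [A]
J → miss, frames [A, J]
A → hit
B → miss, frames [A, J, B]
J → hit
B → hit
D → miss, evict A, frames [J, B, D]
B → hit
J → hit
D → hit
J → hit
B → hit
Z → miss, evict J, frames [B, D, Z]
B → hit
D → hit
B → hit
Z → hit
B → hit
W → miss, evict B, frames [D, Z, W]
Z → hit
B → miss, evict D, frames [Z, W, B]
W → hit
Hits: 15 of 22 references → 15/22 = 0.6818.

0.68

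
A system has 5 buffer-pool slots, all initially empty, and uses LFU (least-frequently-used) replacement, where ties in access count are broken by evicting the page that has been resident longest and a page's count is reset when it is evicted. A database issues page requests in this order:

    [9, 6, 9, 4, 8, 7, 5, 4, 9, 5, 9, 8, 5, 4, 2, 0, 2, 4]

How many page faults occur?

9 -> fault, frames {9}
6 -> fault, frames {9,6}
9 -> hit
4 -> fault, frames {9,6,4}
8 -> fault, frames {9,6,4,8}
7 -> fault, frames {9,6,4,8,7}
5 -> fault, evict 6, frames {9,4,8,7,5}
4 -> hit
9 -> hit
5 -> hit
9 -> hit
8 -> hit
5 -> hit
4 -> hit
2 -> fault, evict 7, frames {9,4,8,5,2}
0 -> fault, evict 2, frames {9,4,8,5,0}
2 -> fault, evict 0, frames {9,4,8,5,2}
4 -> hit
Page faults: 9.

9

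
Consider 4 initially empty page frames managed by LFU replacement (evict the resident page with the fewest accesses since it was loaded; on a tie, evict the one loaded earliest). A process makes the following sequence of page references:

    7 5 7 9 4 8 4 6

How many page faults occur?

6

7 → miss, frames [7]
5 → miss, frames [7, 5]
7 → hit
9 → miss, frames [7, 5, 9]
4 → miss, frames [7, 5, 9, 4]
8 → miss, evict 5, frames [7, 9, 4, 8]
4 → hit
6 → miss, evict 9, frames [7, 4, 8, 6]
Page faults: 6.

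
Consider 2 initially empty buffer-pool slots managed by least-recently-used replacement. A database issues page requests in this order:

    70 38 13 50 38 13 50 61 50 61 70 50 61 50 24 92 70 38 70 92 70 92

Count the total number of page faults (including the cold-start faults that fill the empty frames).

16

70 → fault, frames (70)
38 → fault, frames (70 38)
13 → fault, evict 70, frames (38 13)
50 → fault, evict 38, frames (13 50)
38 → fault, evict 13, frames (50 38)
13 → fault, evict 50, frames (38 13)
50 → fault, evict 38, frames (13 50)
61 → fault, evict 13, frames (50 61)
50 → hit
61 → hit
70 → fault, evict 50, frames (61 70)
50 → fault, evict 61, frames (70 50)
61 → fault, evict 70, frames (50 61)
50 → hit
24 → fault, evict 61, frames (50 24)
92 → fault, evict 50, frames (24 92)
70 → fault, evict 24, frames (92 70)
38 → fault, evict 92, frames (70 38)
70 → hit
92 → fault, evict 38, frames (70 92)
70 → hit
92 → hit
Page faults: 16.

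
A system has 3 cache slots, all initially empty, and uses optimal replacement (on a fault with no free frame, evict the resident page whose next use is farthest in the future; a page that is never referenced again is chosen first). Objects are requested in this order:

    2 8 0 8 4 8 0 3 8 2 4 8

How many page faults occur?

2 → miss, frames (2)
8 → miss, frames (2 8)
0 → miss, frames (2 8 0)
8 → hit
4 → miss, evict 2, frames (8 0 4)
8 → hit
0 → hit
3 → miss, evict 0, frames (8 4 3)
8 → hit
2 → miss, evict 3, frames (8 4 2)
4 → hit
8 → hit
Page faults: 6.

6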